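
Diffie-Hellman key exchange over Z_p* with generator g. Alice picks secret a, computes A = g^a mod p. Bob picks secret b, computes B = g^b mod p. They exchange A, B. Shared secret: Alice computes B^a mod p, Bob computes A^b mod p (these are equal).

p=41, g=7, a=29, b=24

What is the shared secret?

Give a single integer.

Answer: 16

Derivation:
A = 7^29 mod 41  (bits of 29 = 11101)
  bit 0 = 1: r = r^2 * 7 mod 41 = 1^2 * 7 = 1*7 = 7
  bit 1 = 1: r = r^2 * 7 mod 41 = 7^2 * 7 = 8*7 = 15
  bit 2 = 1: r = r^2 * 7 mod 41 = 15^2 * 7 = 20*7 = 17
  bit 3 = 0: r = r^2 mod 41 = 17^2 = 2
  bit 4 = 1: r = r^2 * 7 mod 41 = 2^2 * 7 = 4*7 = 28
  -> A = 28
B = 7^24 mod 41  (bits of 24 = 11000)
  bit 0 = 1: r = r^2 * 7 mod 41 = 1^2 * 7 = 1*7 = 7
  bit 1 = 1: r = r^2 * 7 mod 41 = 7^2 * 7 = 8*7 = 15
  bit 2 = 0: r = r^2 mod 41 = 15^2 = 20
  bit 3 = 0: r = r^2 mod 41 = 20^2 = 31
  bit 4 = 0: r = r^2 mod 41 = 31^2 = 18
  -> B = 18
s = B^a = 18^29 mod 41  (bits of 29 = 11101)
  bit 0 = 1: r = r^2 * 18 mod 41 = 1^2 * 18 = 1*18 = 18
  bit 1 = 1: r = r^2 * 18 mod 41 = 18^2 * 18 = 37*18 = 10
  bit 2 = 1: r = r^2 * 18 mod 41 = 10^2 * 18 = 18*18 = 37
  bit 3 = 0: r = r^2 mod 41 = 37^2 = 16
  bit 4 = 1: r = r^2 * 18 mod 41 = 16^2 * 18 = 10*18 = 16
  -> s = B^a = 16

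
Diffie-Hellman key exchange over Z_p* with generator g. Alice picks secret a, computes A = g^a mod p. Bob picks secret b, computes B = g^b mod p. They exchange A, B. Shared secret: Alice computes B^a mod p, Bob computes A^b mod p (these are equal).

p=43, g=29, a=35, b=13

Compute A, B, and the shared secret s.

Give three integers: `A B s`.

A = 29^35 mod 43  (bits of 35 = 100011)
  bit 0 = 1: r = r^2 * 29 mod 43 = 1^2 * 29 = 1*29 = 29
  bit 1 = 0: r = r^2 mod 43 = 29^2 = 24
  bit 2 = 0: r = r^2 mod 43 = 24^2 = 17
  bit 3 = 0: r = r^2 mod 43 = 17^2 = 31
  bit 4 = 1: r = r^2 * 29 mod 43 = 31^2 * 29 = 15*29 = 5
  bit 5 = 1: r = r^2 * 29 mod 43 = 5^2 * 29 = 25*29 = 37
  -> A = 37
B = 29^13 mod 43  (bits of 13 = 1101)
  bit 0 = 1: r = r^2 * 29 mod 43 = 1^2 * 29 = 1*29 = 29
  bit 1 = 1: r = r^2 * 29 mod 43 = 29^2 * 29 = 24*29 = 8
  bit 2 = 0: r = r^2 mod 43 = 8^2 = 21
  bit 3 = 1: r = r^2 * 29 mod 43 = 21^2 * 29 = 11*29 = 18
  -> B = 18
s = B^a = 18^35 mod 43  (bits of 35 = 100011)
  bit 0 = 1: r = r^2 * 18 mod 43 = 1^2 * 18 = 1*18 = 18
  bit 1 = 0: r = r^2 mod 43 = 18^2 = 23
  bit 2 = 0: r = r^2 mod 43 = 23^2 = 13
  bit 3 = 0: r = r^2 mod 43 = 13^2 = 40
  bit 4 = 1: r = r^2 * 18 mod 43 = 40^2 * 18 = 9*18 = 33
  bit 5 = 1: r = r^2 * 18 mod 43 = 33^2 * 18 = 14*18 = 37
  -> s = B^a = 37

Answer: 37 18 37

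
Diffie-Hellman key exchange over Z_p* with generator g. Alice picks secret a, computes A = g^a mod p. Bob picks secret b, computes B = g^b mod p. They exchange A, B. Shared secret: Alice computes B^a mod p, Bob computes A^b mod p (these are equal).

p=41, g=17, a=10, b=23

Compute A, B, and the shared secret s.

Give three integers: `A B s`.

A = 17^10 mod 41  (bits of 10 = 1010)
  bit 0 = 1: r = r^2 * 17 mod 41 = 1^2 * 17 = 1*17 = 17
  bit 1 = 0: r = r^2 mod 41 = 17^2 = 2
  bit 2 = 1: r = r^2 * 17 mod 41 = 2^2 * 17 = 4*17 = 27
  bit 3 = 0: r = r^2 mod 41 = 27^2 = 32
  -> A = 32
B = 17^23 mod 41  (bits of 23 = 10111)
  bit 0 = 1: r = r^2 * 17 mod 41 = 1^2 * 17 = 1*17 = 17
  bit 1 = 0: r = r^2 mod 41 = 17^2 = 2
  bit 2 = 1: r = r^2 * 17 mod 41 = 2^2 * 17 = 4*17 = 27
  bit 3 = 1: r = r^2 * 17 mod 41 = 27^2 * 17 = 32*17 = 11
  bit 4 = 1: r = r^2 * 17 mod 41 = 11^2 * 17 = 39*17 = 7
  -> B = 7
s = B^a = 7^10 mod 41  (bits of 10 = 1010)
  bit 0 = 1: r = r^2 * 7 mod 41 = 1^2 * 7 = 1*7 = 7
  bit 1 = 0: r = r^2 mod 41 = 7^2 = 8
  bit 2 = 1: r = r^2 * 7 mod 41 = 8^2 * 7 = 23*7 = 38
  bit 3 = 0: r = r^2 mod 41 = 38^2 = 9
  -> s = B^a = 9

Answer: 32 7 9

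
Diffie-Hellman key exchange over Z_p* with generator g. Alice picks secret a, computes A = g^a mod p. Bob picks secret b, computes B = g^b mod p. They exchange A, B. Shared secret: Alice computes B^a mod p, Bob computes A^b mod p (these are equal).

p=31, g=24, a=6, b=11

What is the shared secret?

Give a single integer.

A = 24^6 mod 31  (bits of 6 = 110)
  bit 0 = 1: r = r^2 * 24 mod 31 = 1^2 * 24 = 1*24 = 24
  bit 1 = 1: r = r^2 * 24 mod 31 = 24^2 * 24 = 18*24 = 29
  bit 2 = 0: r = r^2 mod 31 = 29^2 = 4
  -> A = 4
B = 24^11 mod 31  (bits of 11 = 1011)
  bit 0 = 1: r = r^2 * 24 mod 31 = 1^2 * 24 = 1*24 = 24
  bit 1 = 0: r = r^2 mod 31 = 24^2 = 18
  bit 2 = 1: r = r^2 * 24 mod 31 = 18^2 * 24 = 14*24 = 26
  bit 3 = 1: r = r^2 * 24 mod 31 = 26^2 * 24 = 25*24 = 11
  -> B = 11
s = B^a = 11^6 mod 31  (bits of 6 = 110)
  bit 0 = 1: r = r^2 * 11 mod 31 = 1^2 * 11 = 1*11 = 11
  bit 1 = 1: r = r^2 * 11 mod 31 = 11^2 * 11 = 28*11 = 29
  bit 2 = 0: r = r^2 mod 31 = 29^2 = 4
  -> s = B^a = 4

Answer: 4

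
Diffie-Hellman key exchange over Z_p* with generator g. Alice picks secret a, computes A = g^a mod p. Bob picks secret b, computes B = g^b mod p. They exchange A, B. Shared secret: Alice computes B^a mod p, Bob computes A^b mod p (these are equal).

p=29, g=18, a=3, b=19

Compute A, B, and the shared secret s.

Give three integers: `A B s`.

Answer: 3 14 18

Derivation:
A = 18^3 mod 29  (bits of 3 = 11)
  bit 0 = 1: r = r^2 * 18 mod 29 = 1^2 * 18 = 1*18 = 18
  bit 1 = 1: r = r^2 * 18 mod 29 = 18^2 * 18 = 5*18 = 3
  -> A = 3
B = 18^19 mod 29  (bits of 19 = 10011)
  bit 0 = 1: r = r^2 * 18 mod 29 = 1^2 * 18 = 1*18 = 18
  bit 1 = 0: r = r^2 mod 29 = 18^2 = 5
  bit 2 = 0: r = r^2 mod 29 = 5^2 = 25
  bit 3 = 1: r = r^2 * 18 mod 29 = 25^2 * 18 = 16*18 = 27
  bit 4 = 1: r = r^2 * 18 mod 29 = 27^2 * 18 = 4*18 = 14
  -> B = 14
s = B^a = 14^3 mod 29  (bits of 3 = 11)
  bit 0 = 1: r = r^2 * 14 mod 29 = 1^2 * 14 = 1*14 = 14
  bit 1 = 1: r = r^2 * 14 mod 29 = 14^2 * 14 = 22*14 = 18
  -> s = B^a = 18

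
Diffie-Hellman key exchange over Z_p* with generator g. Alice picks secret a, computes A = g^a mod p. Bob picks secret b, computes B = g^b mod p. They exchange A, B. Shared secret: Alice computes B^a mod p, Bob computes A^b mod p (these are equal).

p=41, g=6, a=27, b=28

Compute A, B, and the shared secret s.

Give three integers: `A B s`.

Answer: 12 31 23

Derivation:
A = 6^27 mod 41  (bits of 27 = 11011)
  bit 0 = 1: r = r^2 * 6 mod 41 = 1^2 * 6 = 1*6 = 6
  bit 1 = 1: r = r^2 * 6 mod 41 = 6^2 * 6 = 36*6 = 11
  bit 2 = 0: r = r^2 mod 41 = 11^2 = 39
  bit 3 = 1: r = r^2 * 6 mod 41 = 39^2 * 6 = 4*6 = 24
  bit 4 = 1: r = r^2 * 6 mod 41 = 24^2 * 6 = 2*6 = 12
  -> A = 12
B = 6^28 mod 41  (bits of 28 = 11100)
  bit 0 = 1: r = r^2 * 6 mod 41 = 1^2 * 6 = 1*6 = 6
  bit 1 = 1: r = r^2 * 6 mod 41 = 6^2 * 6 = 36*6 = 11
  bit 2 = 1: r = r^2 * 6 mod 41 = 11^2 * 6 = 39*6 = 29
  bit 3 = 0: r = r^2 mod 41 = 29^2 = 21
  bit 4 = 0: r = r^2 mod 41 = 21^2 = 31
  -> B = 31
s = B^a = 31^27 mod 41  (bits of 27 = 11011)
  bit 0 = 1: r = r^2 * 31 mod 41 = 1^2 * 31 = 1*31 = 31
  bit 1 = 1: r = r^2 * 31 mod 41 = 31^2 * 31 = 18*31 = 25
  bit 2 = 0: r = r^2 mod 41 = 25^2 = 10
  bit 3 = 1: r = r^2 * 31 mod 41 = 10^2 * 31 = 18*31 = 25
  bit 4 = 1: r = r^2 * 31 mod 41 = 25^2 * 31 = 10*31 = 23
  -> s = B^a = 23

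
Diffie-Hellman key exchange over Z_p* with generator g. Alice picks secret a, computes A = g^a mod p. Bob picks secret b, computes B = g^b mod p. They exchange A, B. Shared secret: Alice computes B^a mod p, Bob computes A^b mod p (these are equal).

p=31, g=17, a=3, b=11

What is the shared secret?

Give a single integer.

A = 17^3 mod 31  (bits of 3 = 11)
  bit 0 = 1: r = r^2 * 17 mod 31 = 1^2 * 17 = 1*17 = 17
  bit 1 = 1: r = r^2 * 17 mod 31 = 17^2 * 17 = 10*17 = 15
  -> A = 15
B = 17^11 mod 31  (bits of 11 = 1011)
  bit 0 = 1: r = r^2 * 17 mod 31 = 1^2 * 17 = 1*17 = 17
  bit 1 = 0: r = r^2 mod 31 = 17^2 = 10
  bit 2 = 1: r = r^2 * 17 mod 31 = 10^2 * 17 = 7*17 = 26
  bit 3 = 1: r = r^2 * 17 mod 31 = 26^2 * 17 = 25*17 = 22
  -> B = 22
s = B^a = 22^3 mod 31  (bits of 3 = 11)
  bit 0 = 1: r = r^2 * 22 mod 31 = 1^2 * 22 = 1*22 = 22
  bit 1 = 1: r = r^2 * 22 mod 31 = 22^2 * 22 = 19*22 = 15
  -> s = B^a = 15

Answer: 15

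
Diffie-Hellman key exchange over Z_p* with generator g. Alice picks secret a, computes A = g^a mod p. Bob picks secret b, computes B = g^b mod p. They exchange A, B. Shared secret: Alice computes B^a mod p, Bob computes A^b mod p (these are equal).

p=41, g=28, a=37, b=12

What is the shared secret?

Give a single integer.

Answer: 25

Derivation:
A = 28^37 mod 41  (bits of 37 = 100101)
  bit 0 = 1: r = r^2 * 28 mod 41 = 1^2 * 28 = 1*28 = 28
  bit 1 = 0: r = r^2 mod 41 = 28^2 = 5
  bit 2 = 0: r = r^2 mod 41 = 5^2 = 25
  bit 3 = 1: r = r^2 * 28 mod 41 = 25^2 * 28 = 10*28 = 34
  bit 4 = 0: r = r^2 mod 41 = 34^2 = 8
  bit 5 = 1: r = r^2 * 28 mod 41 = 8^2 * 28 = 23*28 = 29
  -> A = 29
B = 28^12 mod 41  (bits of 12 = 1100)
  bit 0 = 1: r = r^2 * 28 mod 41 = 1^2 * 28 = 1*28 = 28
  bit 1 = 1: r = r^2 * 28 mod 41 = 28^2 * 28 = 5*28 = 17
  bit 2 = 0: r = r^2 mod 41 = 17^2 = 2
  bit 3 = 0: r = r^2 mod 41 = 2^2 = 4
  -> B = 4
s = B^a = 4^37 mod 41  (bits of 37 = 100101)
  bit 0 = 1: r = r^2 * 4 mod 41 = 1^2 * 4 = 1*4 = 4
  bit 1 = 0: r = r^2 mod 41 = 4^2 = 16
  bit 2 = 0: r = r^2 mod 41 = 16^2 = 10
  bit 3 = 1: r = r^2 * 4 mod 41 = 10^2 * 4 = 18*4 = 31
  bit 4 = 0: r = r^2 mod 41 = 31^2 = 18
  bit 5 = 1: r = r^2 * 4 mod 41 = 18^2 * 4 = 37*4 = 25
  -> s = B^a = 25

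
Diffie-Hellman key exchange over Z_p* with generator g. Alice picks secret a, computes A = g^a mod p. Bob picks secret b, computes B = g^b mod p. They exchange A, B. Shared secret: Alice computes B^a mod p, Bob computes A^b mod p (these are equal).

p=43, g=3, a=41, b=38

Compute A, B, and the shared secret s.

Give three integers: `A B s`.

Answer: 29 17 38

Derivation:
A = 3^41 mod 43  (bits of 41 = 101001)
  bit 0 = 1: r = r^2 * 3 mod 43 = 1^2 * 3 = 1*3 = 3
  bit 1 = 0: r = r^2 mod 43 = 3^2 = 9
  bit 2 = 1: r = r^2 * 3 mod 43 = 9^2 * 3 = 38*3 = 28
  bit 3 = 0: r = r^2 mod 43 = 28^2 = 10
  bit 4 = 0: r = r^2 mod 43 = 10^2 = 14
  bit 5 = 1: r = r^2 * 3 mod 43 = 14^2 * 3 = 24*3 = 29
  -> A = 29
B = 3^38 mod 43  (bits of 38 = 100110)
  bit 0 = 1: r = r^2 * 3 mod 43 = 1^2 * 3 = 1*3 = 3
  bit 1 = 0: r = r^2 mod 43 = 3^2 = 9
  bit 2 = 0: r = r^2 mod 43 = 9^2 = 38
  bit 3 = 1: r = r^2 * 3 mod 43 = 38^2 * 3 = 25*3 = 32
  bit 4 = 1: r = r^2 * 3 mod 43 = 32^2 * 3 = 35*3 = 19
  bit 5 = 0: r = r^2 mod 43 = 19^2 = 17
  -> B = 17
s = B^a = 17^41 mod 43  (bits of 41 = 101001)
  bit 0 = 1: r = r^2 * 17 mod 43 = 1^2 * 17 = 1*17 = 17
  bit 1 = 0: r = r^2 mod 43 = 17^2 = 31
  bit 2 = 1: r = r^2 * 17 mod 43 = 31^2 * 17 = 15*17 = 40
  bit 3 = 0: r = r^2 mod 43 = 40^2 = 9
  bit 4 = 0: r = r^2 mod 43 = 9^2 = 38
  bit 5 = 1: r = r^2 * 17 mod 43 = 38^2 * 17 = 25*17 = 38
  -> s = B^a = 38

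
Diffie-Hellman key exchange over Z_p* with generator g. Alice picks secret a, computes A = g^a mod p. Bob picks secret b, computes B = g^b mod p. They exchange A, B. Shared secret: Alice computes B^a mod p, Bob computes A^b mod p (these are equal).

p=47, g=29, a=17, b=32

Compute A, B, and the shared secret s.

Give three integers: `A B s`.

Answer: 44 17 37

Derivation:
A = 29^17 mod 47  (bits of 17 = 10001)
  bit 0 = 1: r = r^2 * 29 mod 47 = 1^2 * 29 = 1*29 = 29
  bit 1 = 0: r = r^2 mod 47 = 29^2 = 42
  bit 2 = 0: r = r^2 mod 47 = 42^2 = 25
  bit 3 = 0: r = r^2 mod 47 = 25^2 = 14
  bit 4 = 1: r = r^2 * 29 mod 47 = 14^2 * 29 = 8*29 = 44
  -> A = 44
B = 29^32 mod 47  (bits of 32 = 100000)
  bit 0 = 1: r = r^2 * 29 mod 47 = 1^2 * 29 = 1*29 = 29
  bit 1 = 0: r = r^2 mod 47 = 29^2 = 42
  bit 2 = 0: r = r^2 mod 47 = 42^2 = 25
  bit 3 = 0: r = r^2 mod 47 = 25^2 = 14
  bit 4 = 0: r = r^2 mod 47 = 14^2 = 8
  bit 5 = 0: r = r^2 mod 47 = 8^2 = 17
  -> B = 17
s = B^a = 17^17 mod 47  (bits of 17 = 10001)
  bit 0 = 1: r = r^2 * 17 mod 47 = 1^2 * 17 = 1*17 = 17
  bit 1 = 0: r = r^2 mod 47 = 17^2 = 7
  bit 2 = 0: r = r^2 mod 47 = 7^2 = 2
  bit 3 = 0: r = r^2 mod 47 = 2^2 = 4
  bit 4 = 1: r = r^2 * 17 mod 47 = 4^2 * 17 = 16*17 = 37
  -> s = B^a = 37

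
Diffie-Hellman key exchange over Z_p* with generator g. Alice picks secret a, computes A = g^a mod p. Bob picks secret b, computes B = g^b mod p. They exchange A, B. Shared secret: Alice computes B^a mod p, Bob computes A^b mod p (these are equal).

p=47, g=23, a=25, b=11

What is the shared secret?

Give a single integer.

Answer: 45

Derivation:
A = 23^25 mod 47  (bits of 25 = 11001)
  bit 0 = 1: r = r^2 * 23 mod 47 = 1^2 * 23 = 1*23 = 23
  bit 1 = 1: r = r^2 * 23 mod 47 = 23^2 * 23 = 12*23 = 41
  bit 2 = 0: r = r^2 mod 47 = 41^2 = 36
  bit 3 = 0: r = r^2 mod 47 = 36^2 = 27
  bit 4 = 1: r = r^2 * 23 mod 47 = 27^2 * 23 = 24*23 = 35
  -> A = 35
B = 23^11 mod 47  (bits of 11 = 1011)
  bit 0 = 1: r = r^2 * 23 mod 47 = 1^2 * 23 = 1*23 = 23
  bit 1 = 0: r = r^2 mod 47 = 23^2 = 12
  bit 2 = 1: r = r^2 * 23 mod 47 = 12^2 * 23 = 3*23 = 22
  bit 3 = 1: r = r^2 * 23 mod 47 = 22^2 * 23 = 14*23 = 40
  -> B = 40
s = B^a = 40^25 mod 47  (bits of 25 = 11001)
  bit 0 = 1: r = r^2 * 40 mod 47 = 1^2 * 40 = 1*40 = 40
  bit 1 = 1: r = r^2 * 40 mod 47 = 40^2 * 40 = 2*40 = 33
  bit 2 = 0: r = r^2 mod 47 = 33^2 = 8
  bit 3 = 0: r = r^2 mod 47 = 8^2 = 17
  bit 4 = 1: r = r^2 * 40 mod 47 = 17^2 * 40 = 7*40 = 45
  -> s = B^a = 45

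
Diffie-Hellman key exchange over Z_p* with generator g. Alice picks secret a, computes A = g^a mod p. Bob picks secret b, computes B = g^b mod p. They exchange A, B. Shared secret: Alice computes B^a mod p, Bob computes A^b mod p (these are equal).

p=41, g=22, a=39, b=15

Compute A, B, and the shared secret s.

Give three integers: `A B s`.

Answer: 28 38 27

Derivation:
A = 22^39 mod 41  (bits of 39 = 100111)
  bit 0 = 1: r = r^2 * 22 mod 41 = 1^2 * 22 = 1*22 = 22
  bit 1 = 0: r = r^2 mod 41 = 22^2 = 33
  bit 2 = 0: r = r^2 mod 41 = 33^2 = 23
  bit 3 = 1: r = r^2 * 22 mod 41 = 23^2 * 22 = 37*22 = 35
  bit 4 = 1: r = r^2 * 22 mod 41 = 35^2 * 22 = 36*22 = 13
  bit 5 = 1: r = r^2 * 22 mod 41 = 13^2 * 22 = 5*22 = 28
  -> A = 28
B = 22^15 mod 41  (bits of 15 = 1111)
  bit 0 = 1: r = r^2 * 22 mod 41 = 1^2 * 22 = 1*22 = 22
  bit 1 = 1: r = r^2 * 22 mod 41 = 22^2 * 22 = 33*22 = 29
  bit 2 = 1: r = r^2 * 22 mod 41 = 29^2 * 22 = 21*22 = 11
  bit 3 = 1: r = r^2 * 22 mod 41 = 11^2 * 22 = 39*22 = 38
  -> B = 38
s = B^a = 38^39 mod 41  (bits of 39 = 100111)
  bit 0 = 1: r = r^2 * 38 mod 41 = 1^2 * 38 = 1*38 = 38
  bit 1 = 0: r = r^2 mod 41 = 38^2 = 9
  bit 2 = 0: r = r^2 mod 41 = 9^2 = 40
  bit 3 = 1: r = r^2 * 38 mod 41 = 40^2 * 38 = 1*38 = 38
  bit 4 = 1: r = r^2 * 38 mod 41 = 38^2 * 38 = 9*38 = 14
  bit 5 = 1: r = r^2 * 38 mod 41 = 14^2 * 38 = 32*38 = 27
  -> s = B^a = 27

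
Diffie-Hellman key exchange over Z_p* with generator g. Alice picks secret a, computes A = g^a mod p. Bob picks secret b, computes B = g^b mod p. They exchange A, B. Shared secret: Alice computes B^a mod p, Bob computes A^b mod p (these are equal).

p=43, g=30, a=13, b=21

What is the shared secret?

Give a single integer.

Answer: 42

Derivation:
A = 30^13 mod 43  (bits of 13 = 1101)
  bit 0 = 1: r = r^2 * 30 mod 43 = 1^2 * 30 = 1*30 = 30
  bit 1 = 1: r = r^2 * 30 mod 43 = 30^2 * 30 = 40*30 = 39
  bit 2 = 0: r = r^2 mod 43 = 39^2 = 16
  bit 3 = 1: r = r^2 * 30 mod 43 = 16^2 * 30 = 41*30 = 26
  -> A = 26
B = 30^21 mod 43  (bits of 21 = 10101)
  bit 0 = 1: r = r^2 * 30 mod 43 = 1^2 * 30 = 1*30 = 30
  bit 1 = 0: r = r^2 mod 43 = 30^2 = 40
  bit 2 = 1: r = r^2 * 30 mod 43 = 40^2 * 30 = 9*30 = 12
  bit 3 = 0: r = r^2 mod 43 = 12^2 = 15
  bit 4 = 1: r = r^2 * 30 mod 43 = 15^2 * 30 = 10*30 = 42
  -> B = 42
s = B^a = 42^13 mod 43  (bits of 13 = 1101)
  bit 0 = 1: r = r^2 * 42 mod 43 = 1^2 * 42 = 1*42 = 42
  bit 1 = 1: r = r^2 * 42 mod 43 = 42^2 * 42 = 1*42 = 42
  bit 2 = 0: r = r^2 mod 43 = 42^2 = 1
  bit 3 = 1: r = r^2 * 42 mod 43 = 1^2 * 42 = 1*42 = 42
  -> s = B^a = 42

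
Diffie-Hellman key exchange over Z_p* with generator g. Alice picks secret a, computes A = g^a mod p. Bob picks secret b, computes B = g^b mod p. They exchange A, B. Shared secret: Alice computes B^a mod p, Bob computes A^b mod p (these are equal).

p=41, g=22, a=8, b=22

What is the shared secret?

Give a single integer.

A = 22^8 mod 41  (bits of 8 = 1000)
  bit 0 = 1: r = r^2 * 22 mod 41 = 1^2 * 22 = 1*22 = 22
  bit 1 = 0: r = r^2 mod 41 = 22^2 = 33
  bit 2 = 0: r = r^2 mod 41 = 33^2 = 23
  bit 3 = 0: r = r^2 mod 41 = 23^2 = 37
  -> A = 37
B = 22^22 mod 41  (bits of 22 = 10110)
  bit 0 = 1: r = r^2 * 22 mod 41 = 1^2 * 22 = 1*22 = 22
  bit 1 = 0: r = r^2 mod 41 = 22^2 = 33
  bit 2 = 1: r = r^2 * 22 mod 41 = 33^2 * 22 = 23*22 = 14
  bit 3 = 1: r = r^2 * 22 mod 41 = 14^2 * 22 = 32*22 = 7
  bit 4 = 0: r = r^2 mod 41 = 7^2 = 8
  -> B = 8
s = B^a = 8^8 mod 41  (bits of 8 = 1000)
  bit 0 = 1: r = r^2 * 8 mod 41 = 1^2 * 8 = 1*8 = 8
  bit 1 = 0: r = r^2 mod 41 = 8^2 = 23
  bit 2 = 0: r = r^2 mod 41 = 23^2 = 37
  bit 3 = 0: r = r^2 mod 41 = 37^2 = 16
  -> s = B^a = 16

Answer: 16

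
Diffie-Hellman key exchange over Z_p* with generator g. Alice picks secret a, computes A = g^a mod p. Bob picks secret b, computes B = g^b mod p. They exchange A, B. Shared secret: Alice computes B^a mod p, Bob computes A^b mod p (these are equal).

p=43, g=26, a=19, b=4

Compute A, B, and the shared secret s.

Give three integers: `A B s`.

A = 26^19 mod 43  (bits of 19 = 10011)
  bit 0 = 1: r = r^2 * 26 mod 43 = 1^2 * 26 = 1*26 = 26
  bit 1 = 0: r = r^2 mod 43 = 26^2 = 31
  bit 2 = 0: r = r^2 mod 43 = 31^2 = 15
  bit 3 = 1: r = r^2 * 26 mod 43 = 15^2 * 26 = 10*26 = 2
  bit 4 = 1: r = r^2 * 26 mod 43 = 2^2 * 26 = 4*26 = 18
  -> A = 18
B = 26^4 mod 43  (bits of 4 = 100)
  bit 0 = 1: r = r^2 * 26 mod 43 = 1^2 * 26 = 1*26 = 26
  bit 1 = 0: r = r^2 mod 43 = 26^2 = 31
  bit 2 = 0: r = r^2 mod 43 = 31^2 = 15
  -> B = 15
s = B^a = 15^19 mod 43  (bits of 19 = 10011)
  bit 0 = 1: r = r^2 * 15 mod 43 = 1^2 * 15 = 1*15 = 15
  bit 1 = 0: r = r^2 mod 43 = 15^2 = 10
  bit 2 = 0: r = r^2 mod 43 = 10^2 = 14
  bit 3 = 1: r = r^2 * 15 mod 43 = 14^2 * 15 = 24*15 = 16
  bit 4 = 1: r = r^2 * 15 mod 43 = 16^2 * 15 = 41*15 = 13
  -> s = B^a = 13

Answer: 18 15 13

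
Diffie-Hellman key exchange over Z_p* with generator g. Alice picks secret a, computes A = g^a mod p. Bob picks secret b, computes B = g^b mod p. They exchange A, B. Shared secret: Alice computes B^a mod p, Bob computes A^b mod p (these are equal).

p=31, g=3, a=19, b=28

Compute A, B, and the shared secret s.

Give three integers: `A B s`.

A = 3^19 mod 31  (bits of 19 = 10011)
  bit 0 = 1: r = r^2 * 3 mod 31 = 1^2 * 3 = 1*3 = 3
  bit 1 = 0: r = r^2 mod 31 = 3^2 = 9
  bit 2 = 0: r = r^2 mod 31 = 9^2 = 19
  bit 3 = 1: r = r^2 * 3 mod 31 = 19^2 * 3 = 20*3 = 29
  bit 4 = 1: r = r^2 * 3 mod 31 = 29^2 * 3 = 4*3 = 12
  -> A = 12
B = 3^28 mod 31  (bits of 28 = 11100)
  bit 0 = 1: r = r^2 * 3 mod 31 = 1^2 * 3 = 1*3 = 3
  bit 1 = 1: r = r^2 * 3 mod 31 = 3^2 * 3 = 9*3 = 27
  bit 2 = 1: r = r^2 * 3 mod 31 = 27^2 * 3 = 16*3 = 17
  bit 3 = 0: r = r^2 mod 31 = 17^2 = 10
  bit 4 = 0: r = r^2 mod 31 = 10^2 = 7
  -> B = 7
s = B^a = 7^19 mod 31  (bits of 19 = 10011)
  bit 0 = 1: r = r^2 * 7 mod 31 = 1^2 * 7 = 1*7 = 7
  bit 1 = 0: r = r^2 mod 31 = 7^2 = 18
  bit 2 = 0: r = r^2 mod 31 = 18^2 = 14
  bit 3 = 1: r = r^2 * 7 mod 31 = 14^2 * 7 = 10*7 = 8
  bit 4 = 1: r = r^2 * 7 mod 31 = 8^2 * 7 = 2*7 = 14
  -> s = B^a = 14

Answer: 12 7 14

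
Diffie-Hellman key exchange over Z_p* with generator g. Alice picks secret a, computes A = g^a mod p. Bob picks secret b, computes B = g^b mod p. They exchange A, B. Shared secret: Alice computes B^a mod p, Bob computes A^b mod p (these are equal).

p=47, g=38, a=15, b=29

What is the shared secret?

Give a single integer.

A = 38^15 mod 47  (bits of 15 = 1111)
  bit 0 = 1: r = r^2 * 38 mod 47 = 1^2 * 38 = 1*38 = 38
  bit 1 = 1: r = r^2 * 38 mod 47 = 38^2 * 38 = 34*38 = 23
  bit 2 = 1: r = r^2 * 38 mod 47 = 23^2 * 38 = 12*38 = 33
  bit 3 = 1: r = r^2 * 38 mod 47 = 33^2 * 38 = 8*38 = 22
  -> A = 22
B = 38^29 mod 47  (bits of 29 = 11101)
  bit 0 = 1: r = r^2 * 38 mod 47 = 1^2 * 38 = 1*38 = 38
  bit 1 = 1: r = r^2 * 38 mod 47 = 38^2 * 38 = 34*38 = 23
  bit 2 = 1: r = r^2 * 38 mod 47 = 23^2 * 38 = 12*38 = 33
  bit 3 = 0: r = r^2 mod 47 = 33^2 = 8
  bit 4 = 1: r = r^2 * 38 mod 47 = 8^2 * 38 = 17*38 = 35
  -> B = 35
s = B^a = 35^15 mod 47  (bits of 15 = 1111)
  bit 0 = 1: r = r^2 * 35 mod 47 = 1^2 * 35 = 1*35 = 35
  bit 1 = 1: r = r^2 * 35 mod 47 = 35^2 * 35 = 3*35 = 11
  bit 2 = 1: r = r^2 * 35 mod 47 = 11^2 * 35 = 27*35 = 5
  bit 3 = 1: r = r^2 * 35 mod 47 = 5^2 * 35 = 25*35 = 29
  -> s = B^a = 29

Answer: 29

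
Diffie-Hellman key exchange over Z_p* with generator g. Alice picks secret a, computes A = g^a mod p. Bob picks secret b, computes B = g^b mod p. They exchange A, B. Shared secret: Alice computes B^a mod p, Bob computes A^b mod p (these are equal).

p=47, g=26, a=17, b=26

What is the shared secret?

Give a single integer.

Answer: 36

Derivation:
A = 26^17 mod 47  (bits of 17 = 10001)
  bit 0 = 1: r = r^2 * 26 mod 47 = 1^2 * 26 = 1*26 = 26
  bit 1 = 0: r = r^2 mod 47 = 26^2 = 18
  bit 2 = 0: r = r^2 mod 47 = 18^2 = 42
  bit 3 = 0: r = r^2 mod 47 = 42^2 = 25
  bit 4 = 1: r = r^2 * 26 mod 47 = 25^2 * 26 = 14*26 = 35
  -> A = 35
B = 26^26 mod 47  (bits of 26 = 11010)
  bit 0 = 1: r = r^2 * 26 mod 47 = 1^2 * 26 = 1*26 = 26
  bit 1 = 1: r = r^2 * 26 mod 47 = 26^2 * 26 = 18*26 = 45
  bit 2 = 0: r = r^2 mod 47 = 45^2 = 4
  bit 3 = 1: r = r^2 * 26 mod 47 = 4^2 * 26 = 16*26 = 40
  bit 4 = 0: r = r^2 mod 47 = 40^2 = 2
  -> B = 2
s = B^a = 2^17 mod 47  (bits of 17 = 10001)
  bit 0 = 1: r = r^2 * 2 mod 47 = 1^2 * 2 = 1*2 = 2
  bit 1 = 0: r = r^2 mod 47 = 2^2 = 4
  bit 2 = 0: r = r^2 mod 47 = 4^2 = 16
  bit 3 = 0: r = r^2 mod 47 = 16^2 = 21
  bit 4 = 1: r = r^2 * 2 mod 47 = 21^2 * 2 = 18*2 = 36
  -> s = B^a = 36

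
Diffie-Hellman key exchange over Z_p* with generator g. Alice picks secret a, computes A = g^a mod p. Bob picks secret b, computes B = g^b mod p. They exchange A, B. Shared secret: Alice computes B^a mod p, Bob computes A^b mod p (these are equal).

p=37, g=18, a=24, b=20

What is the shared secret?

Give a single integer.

Answer: 10

Derivation:
A = 18^24 mod 37  (bits of 24 = 11000)
  bit 0 = 1: r = r^2 * 18 mod 37 = 1^2 * 18 = 1*18 = 18
  bit 1 = 1: r = r^2 * 18 mod 37 = 18^2 * 18 = 28*18 = 23
  bit 2 = 0: r = r^2 mod 37 = 23^2 = 11
  bit 3 = 0: r = r^2 mod 37 = 11^2 = 10
  bit 4 = 0: r = r^2 mod 37 = 10^2 = 26
  -> A = 26
B = 18^20 mod 37  (bits of 20 = 10100)
  bit 0 = 1: r = r^2 * 18 mod 37 = 1^2 * 18 = 1*18 = 18
  bit 1 = 0: r = r^2 mod 37 = 18^2 = 28
  bit 2 = 1: r = r^2 * 18 mod 37 = 28^2 * 18 = 7*18 = 15
  bit 3 = 0: r = r^2 mod 37 = 15^2 = 3
  bit 4 = 0: r = r^2 mod 37 = 3^2 = 9
  -> B = 9
s = B^a = 9^24 mod 37  (bits of 24 = 11000)
  bit 0 = 1: r = r^2 * 9 mod 37 = 1^2 * 9 = 1*9 = 9
  bit 1 = 1: r = r^2 * 9 mod 37 = 9^2 * 9 = 7*9 = 26
  bit 2 = 0: r = r^2 mod 37 = 26^2 = 10
  bit 3 = 0: r = r^2 mod 37 = 10^2 = 26
  bit 4 = 0: r = r^2 mod 37 = 26^2 = 10
  -> s = B^a = 10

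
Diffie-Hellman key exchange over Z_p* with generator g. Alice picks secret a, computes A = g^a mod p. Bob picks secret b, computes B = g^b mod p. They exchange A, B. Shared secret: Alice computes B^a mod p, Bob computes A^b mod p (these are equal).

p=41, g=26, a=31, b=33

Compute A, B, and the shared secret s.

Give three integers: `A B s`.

A = 26^31 mod 41  (bits of 31 = 11111)
  bit 0 = 1: r = r^2 * 26 mod 41 = 1^2 * 26 = 1*26 = 26
  bit 1 = 1: r = r^2 * 26 mod 41 = 26^2 * 26 = 20*26 = 28
  bit 2 = 1: r = r^2 * 26 mod 41 = 28^2 * 26 = 5*26 = 7
  bit 3 = 1: r = r^2 * 26 mod 41 = 7^2 * 26 = 8*26 = 3
  bit 4 = 1: r = r^2 * 26 mod 41 = 3^2 * 26 = 9*26 = 29
  -> A = 29
B = 26^33 mod 41  (bits of 33 = 100001)
  bit 0 = 1: r = r^2 * 26 mod 41 = 1^2 * 26 = 1*26 = 26
  bit 1 = 0: r = r^2 mod 41 = 26^2 = 20
  bit 2 = 0: r = r^2 mod 41 = 20^2 = 31
  bit 3 = 0: r = r^2 mod 41 = 31^2 = 18
  bit 4 = 0: r = r^2 mod 41 = 18^2 = 37
  bit 5 = 1: r = r^2 * 26 mod 41 = 37^2 * 26 = 16*26 = 6
  -> B = 6
s = B^a = 6^31 mod 41  (bits of 31 = 11111)
  bit 0 = 1: r = r^2 * 6 mod 41 = 1^2 * 6 = 1*6 = 6
  bit 1 = 1: r = r^2 * 6 mod 41 = 6^2 * 6 = 36*6 = 11
  bit 2 = 1: r = r^2 * 6 mod 41 = 11^2 * 6 = 39*6 = 29
  bit 3 = 1: r = r^2 * 6 mod 41 = 29^2 * 6 = 21*6 = 3
  bit 4 = 1: r = r^2 * 6 mod 41 = 3^2 * 6 = 9*6 = 13
  -> s = B^a = 13

Answer: 29 6 13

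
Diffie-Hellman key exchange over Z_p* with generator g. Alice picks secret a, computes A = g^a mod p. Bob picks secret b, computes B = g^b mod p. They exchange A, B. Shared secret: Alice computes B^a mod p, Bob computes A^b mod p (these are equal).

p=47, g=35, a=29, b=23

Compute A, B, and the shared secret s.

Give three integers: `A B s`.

Answer: 20 46 46

Derivation:
A = 35^29 mod 47  (bits of 29 = 11101)
  bit 0 = 1: r = r^2 * 35 mod 47 = 1^2 * 35 = 1*35 = 35
  bit 1 = 1: r = r^2 * 35 mod 47 = 35^2 * 35 = 3*35 = 11
  bit 2 = 1: r = r^2 * 35 mod 47 = 11^2 * 35 = 27*35 = 5
  bit 3 = 0: r = r^2 mod 47 = 5^2 = 25
  bit 4 = 1: r = r^2 * 35 mod 47 = 25^2 * 35 = 14*35 = 20
  -> A = 20
B = 35^23 mod 47  (bits of 23 = 10111)
  bit 0 = 1: r = r^2 * 35 mod 47 = 1^2 * 35 = 1*35 = 35
  bit 1 = 0: r = r^2 mod 47 = 35^2 = 3
  bit 2 = 1: r = r^2 * 35 mod 47 = 3^2 * 35 = 9*35 = 33
  bit 3 = 1: r = r^2 * 35 mod 47 = 33^2 * 35 = 8*35 = 45
  bit 4 = 1: r = r^2 * 35 mod 47 = 45^2 * 35 = 4*35 = 46
  -> B = 46
s = B^a = 46^29 mod 47  (bits of 29 = 11101)
  bit 0 = 1: r = r^2 * 46 mod 47 = 1^2 * 46 = 1*46 = 46
  bit 1 = 1: r = r^2 * 46 mod 47 = 46^2 * 46 = 1*46 = 46
  bit 2 = 1: r = r^2 * 46 mod 47 = 46^2 * 46 = 1*46 = 46
  bit 3 = 0: r = r^2 mod 47 = 46^2 = 1
  bit 4 = 1: r = r^2 * 46 mod 47 = 1^2 * 46 = 1*46 = 46
  -> s = B^a = 46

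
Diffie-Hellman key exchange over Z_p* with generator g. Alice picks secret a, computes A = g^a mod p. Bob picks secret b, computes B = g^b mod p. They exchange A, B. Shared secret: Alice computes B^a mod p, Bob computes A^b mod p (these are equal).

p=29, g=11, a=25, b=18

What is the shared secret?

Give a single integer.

Answer: 5

Derivation:
A = 11^25 mod 29  (bits of 25 = 11001)
  bit 0 = 1: r = r^2 * 11 mod 29 = 1^2 * 11 = 1*11 = 11
  bit 1 = 1: r = r^2 * 11 mod 29 = 11^2 * 11 = 5*11 = 26
  bit 2 = 0: r = r^2 mod 29 = 26^2 = 9
  bit 3 = 0: r = r^2 mod 29 = 9^2 = 23
  bit 4 = 1: r = r^2 * 11 mod 29 = 23^2 * 11 = 7*11 = 19
  -> A = 19
B = 11^18 mod 29  (bits of 18 = 10010)
  bit 0 = 1: r = r^2 * 11 mod 29 = 1^2 * 11 = 1*11 = 11
  bit 1 = 0: r = r^2 mod 29 = 11^2 = 5
  bit 2 = 0: r = r^2 mod 29 = 5^2 = 25
  bit 3 = 1: r = r^2 * 11 mod 29 = 25^2 * 11 = 16*11 = 2
  bit 4 = 0: r = r^2 mod 29 = 2^2 = 4
  -> B = 4
s = B^a = 4^25 mod 29  (bits of 25 = 11001)
  bit 0 = 1: r = r^2 * 4 mod 29 = 1^2 * 4 = 1*4 = 4
  bit 1 = 1: r = r^2 * 4 mod 29 = 4^2 * 4 = 16*4 = 6
  bit 2 = 0: r = r^2 mod 29 = 6^2 = 7
  bit 3 = 0: r = r^2 mod 29 = 7^2 = 20
  bit 4 = 1: r = r^2 * 4 mod 29 = 20^2 * 4 = 23*4 = 5
  -> s = B^a = 5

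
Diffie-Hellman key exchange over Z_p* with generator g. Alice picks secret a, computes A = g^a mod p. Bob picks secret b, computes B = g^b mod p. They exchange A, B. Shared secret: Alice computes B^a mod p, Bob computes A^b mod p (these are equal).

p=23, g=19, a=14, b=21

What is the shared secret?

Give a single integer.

Answer: 9

Derivation:
A = 19^14 mod 23  (bits of 14 = 1110)
  bit 0 = 1: r = r^2 * 19 mod 23 = 1^2 * 19 = 1*19 = 19
  bit 1 = 1: r = r^2 * 19 mod 23 = 19^2 * 19 = 16*19 = 5
  bit 2 = 1: r = r^2 * 19 mod 23 = 5^2 * 19 = 2*19 = 15
  bit 3 = 0: r = r^2 mod 23 = 15^2 = 18
  -> A = 18
B = 19^21 mod 23  (bits of 21 = 10101)
  bit 0 = 1: r = r^2 * 19 mod 23 = 1^2 * 19 = 1*19 = 19
  bit 1 = 0: r = r^2 mod 23 = 19^2 = 16
  bit 2 = 1: r = r^2 * 19 mod 23 = 16^2 * 19 = 3*19 = 11
  bit 3 = 0: r = r^2 mod 23 = 11^2 = 6
  bit 4 = 1: r = r^2 * 19 mod 23 = 6^2 * 19 = 13*19 = 17
  -> B = 17
s = B^a = 17^14 mod 23  (bits of 14 = 1110)
  bit 0 = 1: r = r^2 * 17 mod 23 = 1^2 * 17 = 1*17 = 17
  bit 1 = 1: r = r^2 * 17 mod 23 = 17^2 * 17 = 13*17 = 14
  bit 2 = 1: r = r^2 * 17 mod 23 = 14^2 * 17 = 12*17 = 20
  bit 3 = 0: r = r^2 mod 23 = 20^2 = 9
  -> s = B^a = 9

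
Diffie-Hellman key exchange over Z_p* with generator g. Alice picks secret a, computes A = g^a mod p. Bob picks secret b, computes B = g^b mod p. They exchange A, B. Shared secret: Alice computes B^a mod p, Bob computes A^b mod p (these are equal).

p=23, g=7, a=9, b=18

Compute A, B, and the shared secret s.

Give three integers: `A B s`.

Answer: 15 18 12

Derivation:
A = 7^9 mod 23  (bits of 9 = 1001)
  bit 0 = 1: r = r^2 * 7 mod 23 = 1^2 * 7 = 1*7 = 7
  bit 1 = 0: r = r^2 mod 23 = 7^2 = 3
  bit 2 = 0: r = r^2 mod 23 = 3^2 = 9
  bit 3 = 1: r = r^2 * 7 mod 23 = 9^2 * 7 = 12*7 = 15
  -> A = 15
B = 7^18 mod 23  (bits of 18 = 10010)
  bit 0 = 1: r = r^2 * 7 mod 23 = 1^2 * 7 = 1*7 = 7
  bit 1 = 0: r = r^2 mod 23 = 7^2 = 3
  bit 2 = 0: r = r^2 mod 23 = 3^2 = 9
  bit 3 = 1: r = r^2 * 7 mod 23 = 9^2 * 7 = 12*7 = 15
  bit 4 = 0: r = r^2 mod 23 = 15^2 = 18
  -> B = 18
s = B^a = 18^9 mod 23  (bits of 9 = 1001)
  bit 0 = 1: r = r^2 * 18 mod 23 = 1^2 * 18 = 1*18 = 18
  bit 1 = 0: r = r^2 mod 23 = 18^2 = 2
  bit 2 = 0: r = r^2 mod 23 = 2^2 = 4
  bit 3 = 1: r = r^2 * 18 mod 23 = 4^2 * 18 = 16*18 = 12
  -> s = B^a = 12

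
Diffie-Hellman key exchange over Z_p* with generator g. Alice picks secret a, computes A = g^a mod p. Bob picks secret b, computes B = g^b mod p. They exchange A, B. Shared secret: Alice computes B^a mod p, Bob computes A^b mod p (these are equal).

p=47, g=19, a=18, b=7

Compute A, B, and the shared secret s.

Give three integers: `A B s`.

A = 19^18 mod 47  (bits of 18 = 10010)
  bit 0 = 1: r = r^2 * 19 mod 47 = 1^2 * 19 = 1*19 = 19
  bit 1 = 0: r = r^2 mod 47 = 19^2 = 32
  bit 2 = 0: r = r^2 mod 47 = 32^2 = 37
  bit 3 = 1: r = r^2 * 19 mod 47 = 37^2 * 19 = 6*19 = 20
  bit 4 = 0: r = r^2 mod 47 = 20^2 = 24
  -> A = 24
B = 19^7 mod 47  (bits of 7 = 111)
  bit 0 = 1: r = r^2 * 19 mod 47 = 1^2 * 19 = 1*19 = 19
  bit 1 = 1: r = r^2 * 19 mod 47 = 19^2 * 19 = 32*19 = 44
  bit 2 = 1: r = r^2 * 19 mod 47 = 44^2 * 19 = 9*19 = 30
  -> B = 30
s = B^a = 30^18 mod 47  (bits of 18 = 10010)
  bit 0 = 1: r = r^2 * 30 mod 47 = 1^2 * 30 = 1*30 = 30
  bit 1 = 0: r = r^2 mod 47 = 30^2 = 7
  bit 2 = 0: r = r^2 mod 47 = 7^2 = 2
  bit 3 = 1: r = r^2 * 30 mod 47 = 2^2 * 30 = 4*30 = 26
  bit 4 = 0: r = r^2 mod 47 = 26^2 = 18
  -> s = B^a = 18

Answer: 24 30 18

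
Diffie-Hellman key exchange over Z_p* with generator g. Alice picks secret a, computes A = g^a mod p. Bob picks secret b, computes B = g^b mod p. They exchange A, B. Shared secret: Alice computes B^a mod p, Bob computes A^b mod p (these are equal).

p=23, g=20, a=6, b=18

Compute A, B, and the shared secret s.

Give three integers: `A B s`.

Answer: 16 2 18

Derivation:
A = 20^6 mod 23  (bits of 6 = 110)
  bit 0 = 1: r = r^2 * 20 mod 23 = 1^2 * 20 = 1*20 = 20
  bit 1 = 1: r = r^2 * 20 mod 23 = 20^2 * 20 = 9*20 = 19
  bit 2 = 0: r = r^2 mod 23 = 19^2 = 16
  -> A = 16
B = 20^18 mod 23  (bits of 18 = 10010)
  bit 0 = 1: r = r^2 * 20 mod 23 = 1^2 * 20 = 1*20 = 20
  bit 1 = 0: r = r^2 mod 23 = 20^2 = 9
  bit 2 = 0: r = r^2 mod 23 = 9^2 = 12
  bit 3 = 1: r = r^2 * 20 mod 23 = 12^2 * 20 = 6*20 = 5
  bit 4 = 0: r = r^2 mod 23 = 5^2 = 2
  -> B = 2
s = B^a = 2^6 mod 23  (bits of 6 = 110)
  bit 0 = 1: r = r^2 * 2 mod 23 = 1^2 * 2 = 1*2 = 2
  bit 1 = 1: r = r^2 * 2 mod 23 = 2^2 * 2 = 4*2 = 8
  bit 2 = 0: r = r^2 mod 23 = 8^2 = 18
  -> s = B^a = 18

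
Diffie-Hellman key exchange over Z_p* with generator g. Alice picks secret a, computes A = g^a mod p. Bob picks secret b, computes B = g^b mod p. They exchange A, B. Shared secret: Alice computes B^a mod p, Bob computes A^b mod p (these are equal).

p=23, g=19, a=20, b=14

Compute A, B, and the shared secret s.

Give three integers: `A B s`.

Answer: 13 18 12

Derivation:
A = 19^20 mod 23  (bits of 20 = 10100)
  bit 0 = 1: r = r^2 * 19 mod 23 = 1^2 * 19 = 1*19 = 19
  bit 1 = 0: r = r^2 mod 23 = 19^2 = 16
  bit 2 = 1: r = r^2 * 19 mod 23 = 16^2 * 19 = 3*19 = 11
  bit 3 = 0: r = r^2 mod 23 = 11^2 = 6
  bit 4 = 0: r = r^2 mod 23 = 6^2 = 13
  -> A = 13
B = 19^14 mod 23  (bits of 14 = 1110)
  bit 0 = 1: r = r^2 * 19 mod 23 = 1^2 * 19 = 1*19 = 19
  bit 1 = 1: r = r^2 * 19 mod 23 = 19^2 * 19 = 16*19 = 5
  bit 2 = 1: r = r^2 * 19 mod 23 = 5^2 * 19 = 2*19 = 15
  bit 3 = 0: r = r^2 mod 23 = 15^2 = 18
  -> B = 18
s = B^a = 18^20 mod 23  (bits of 20 = 10100)
  bit 0 = 1: r = r^2 * 18 mod 23 = 1^2 * 18 = 1*18 = 18
  bit 1 = 0: r = r^2 mod 23 = 18^2 = 2
  bit 2 = 1: r = r^2 * 18 mod 23 = 2^2 * 18 = 4*18 = 3
  bit 3 = 0: r = r^2 mod 23 = 3^2 = 9
  bit 4 = 0: r = r^2 mod 23 = 9^2 = 12
  -> s = B^a = 12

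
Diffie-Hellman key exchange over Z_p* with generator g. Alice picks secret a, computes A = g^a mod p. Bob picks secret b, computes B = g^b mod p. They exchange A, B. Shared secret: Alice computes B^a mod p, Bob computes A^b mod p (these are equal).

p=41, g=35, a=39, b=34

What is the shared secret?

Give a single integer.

A = 35^39 mod 41  (bits of 39 = 100111)
  bit 0 = 1: r = r^2 * 35 mod 41 = 1^2 * 35 = 1*35 = 35
  bit 1 = 0: r = r^2 mod 41 = 35^2 = 36
  bit 2 = 0: r = r^2 mod 41 = 36^2 = 25
  bit 3 = 1: r = r^2 * 35 mod 41 = 25^2 * 35 = 10*35 = 22
  bit 4 = 1: r = r^2 * 35 mod 41 = 22^2 * 35 = 33*35 = 7
  bit 5 = 1: r = r^2 * 35 mod 41 = 7^2 * 35 = 8*35 = 34
  -> A = 34
B = 35^34 mod 41  (bits of 34 = 100010)
  bit 0 = 1: r = r^2 * 35 mod 41 = 1^2 * 35 = 1*35 = 35
  bit 1 = 0: r = r^2 mod 41 = 35^2 = 36
  bit 2 = 0: r = r^2 mod 41 = 36^2 = 25
  bit 3 = 0: r = r^2 mod 41 = 25^2 = 10
  bit 4 = 1: r = r^2 * 35 mod 41 = 10^2 * 35 = 18*35 = 15
  bit 5 = 0: r = r^2 mod 41 = 15^2 = 20
  -> B = 20
s = B^a = 20^39 mod 41  (bits of 39 = 100111)
  bit 0 = 1: r = r^2 * 20 mod 41 = 1^2 * 20 = 1*20 = 20
  bit 1 = 0: r = r^2 mod 41 = 20^2 = 31
  bit 2 = 0: r = r^2 mod 41 = 31^2 = 18
  bit 3 = 1: r = r^2 * 20 mod 41 = 18^2 * 20 = 37*20 = 2
  bit 4 = 1: r = r^2 * 20 mod 41 = 2^2 * 20 = 4*20 = 39
  bit 5 = 1: r = r^2 * 20 mod 41 = 39^2 * 20 = 4*20 = 39
  -> s = B^a = 39

Answer: 39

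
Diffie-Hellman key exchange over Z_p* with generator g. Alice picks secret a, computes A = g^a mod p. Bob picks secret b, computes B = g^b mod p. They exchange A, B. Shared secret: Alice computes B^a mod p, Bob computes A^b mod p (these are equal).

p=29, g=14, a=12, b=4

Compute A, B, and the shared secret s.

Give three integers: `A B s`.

A = 14^12 mod 29  (bits of 12 = 1100)
  bit 0 = 1: r = r^2 * 14 mod 29 = 1^2 * 14 = 1*14 = 14
  bit 1 = 1: r = r^2 * 14 mod 29 = 14^2 * 14 = 22*14 = 18
  bit 2 = 0: r = r^2 mod 29 = 18^2 = 5
  bit 3 = 0: r = r^2 mod 29 = 5^2 = 25
  -> A = 25
B = 14^4 mod 29  (bits of 4 = 100)
  bit 0 = 1: r = r^2 * 14 mod 29 = 1^2 * 14 = 1*14 = 14
  bit 1 = 0: r = r^2 mod 29 = 14^2 = 22
  bit 2 = 0: r = r^2 mod 29 = 22^2 = 20
  -> B = 20
s = B^a = 20^12 mod 29  (bits of 12 = 1100)
  bit 0 = 1: r = r^2 * 20 mod 29 = 1^2 * 20 = 1*20 = 20
  bit 1 = 1: r = r^2 * 20 mod 29 = 20^2 * 20 = 23*20 = 25
  bit 2 = 0: r = r^2 mod 29 = 25^2 = 16
  bit 3 = 0: r = r^2 mod 29 = 16^2 = 24
  -> s = B^a = 24

Answer: 25 20 24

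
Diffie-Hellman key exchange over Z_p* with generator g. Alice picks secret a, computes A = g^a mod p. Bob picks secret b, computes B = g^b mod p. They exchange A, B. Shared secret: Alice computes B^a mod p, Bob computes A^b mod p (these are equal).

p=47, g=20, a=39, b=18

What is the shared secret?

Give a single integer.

A = 20^39 mod 47  (bits of 39 = 100111)
  bit 0 = 1: r = r^2 * 20 mod 47 = 1^2 * 20 = 1*20 = 20
  bit 1 = 0: r = r^2 mod 47 = 20^2 = 24
  bit 2 = 0: r = r^2 mod 47 = 24^2 = 12
  bit 3 = 1: r = r^2 * 20 mod 47 = 12^2 * 20 = 3*20 = 13
  bit 4 = 1: r = r^2 * 20 mod 47 = 13^2 * 20 = 28*20 = 43
  bit 5 = 1: r = r^2 * 20 mod 47 = 43^2 * 20 = 16*20 = 38
  -> A = 38
B = 20^18 mod 47  (bits of 18 = 10010)
  bit 0 = 1: r = r^2 * 20 mod 47 = 1^2 * 20 = 1*20 = 20
  bit 1 = 0: r = r^2 mod 47 = 20^2 = 24
  bit 2 = 0: r = r^2 mod 47 = 24^2 = 12
  bit 3 = 1: r = r^2 * 20 mod 47 = 12^2 * 20 = 3*20 = 13
  bit 4 = 0: r = r^2 mod 47 = 13^2 = 28
  -> B = 28
s = B^a = 28^39 mod 47  (bits of 39 = 100111)
  bit 0 = 1: r = r^2 * 28 mod 47 = 1^2 * 28 = 1*28 = 28
  bit 1 = 0: r = r^2 mod 47 = 28^2 = 32
  bit 2 = 0: r = r^2 mod 47 = 32^2 = 37
  bit 3 = 1: r = r^2 * 28 mod 47 = 37^2 * 28 = 6*28 = 27
  bit 4 = 1: r = r^2 * 28 mod 47 = 27^2 * 28 = 24*28 = 14
  bit 5 = 1: r = r^2 * 28 mod 47 = 14^2 * 28 = 8*28 = 36
  -> s = B^a = 36

Answer: 36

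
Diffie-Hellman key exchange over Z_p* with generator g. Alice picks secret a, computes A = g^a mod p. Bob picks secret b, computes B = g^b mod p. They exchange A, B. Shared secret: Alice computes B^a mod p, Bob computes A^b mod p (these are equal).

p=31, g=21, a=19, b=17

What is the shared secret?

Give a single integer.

Answer: 17

Derivation:
A = 21^19 mod 31  (bits of 19 = 10011)
  bit 0 = 1: r = r^2 * 21 mod 31 = 1^2 * 21 = 1*21 = 21
  bit 1 = 0: r = r^2 mod 31 = 21^2 = 7
  bit 2 = 0: r = r^2 mod 31 = 7^2 = 18
  bit 3 = 1: r = r^2 * 21 mod 31 = 18^2 * 21 = 14*21 = 15
  bit 4 = 1: r = r^2 * 21 mod 31 = 15^2 * 21 = 8*21 = 13
  -> A = 13
B = 21^17 mod 31  (bits of 17 = 10001)
  bit 0 = 1: r = r^2 * 21 mod 31 = 1^2 * 21 = 1*21 = 21
  bit 1 = 0: r = r^2 mod 31 = 21^2 = 7
  bit 2 = 0: r = r^2 mod 31 = 7^2 = 18
  bit 3 = 0: r = r^2 mod 31 = 18^2 = 14
  bit 4 = 1: r = r^2 * 21 mod 31 = 14^2 * 21 = 10*21 = 24
  -> B = 24
s = B^a = 24^19 mod 31  (bits of 19 = 10011)
  bit 0 = 1: r = r^2 * 24 mod 31 = 1^2 * 24 = 1*24 = 24
  bit 1 = 0: r = r^2 mod 31 = 24^2 = 18
  bit 2 = 0: r = r^2 mod 31 = 18^2 = 14
  bit 3 = 1: r = r^2 * 24 mod 31 = 14^2 * 24 = 10*24 = 23
  bit 4 = 1: r = r^2 * 24 mod 31 = 23^2 * 24 = 2*24 = 17
  -> s = B^a = 17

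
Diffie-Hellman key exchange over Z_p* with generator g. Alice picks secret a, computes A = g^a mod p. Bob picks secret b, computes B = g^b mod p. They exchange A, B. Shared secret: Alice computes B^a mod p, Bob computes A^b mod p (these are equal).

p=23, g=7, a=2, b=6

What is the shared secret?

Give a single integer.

Answer: 16

Derivation:
A = 7^2 mod 23  (bits of 2 = 10)
  bit 0 = 1: r = r^2 * 7 mod 23 = 1^2 * 7 = 1*7 = 7
  bit 1 = 0: r = r^2 mod 23 = 7^2 = 3
  -> A = 3
B = 7^6 mod 23  (bits of 6 = 110)
  bit 0 = 1: r = r^2 * 7 mod 23 = 1^2 * 7 = 1*7 = 7
  bit 1 = 1: r = r^2 * 7 mod 23 = 7^2 * 7 = 3*7 = 21
  bit 2 = 0: r = r^2 mod 23 = 21^2 = 4
  -> B = 4
s = B^a = 4^2 mod 23  (bits of 2 = 10)
  bit 0 = 1: r = r^2 * 4 mod 23 = 1^2 * 4 = 1*4 = 4
  bit 1 = 0: r = r^2 mod 23 = 4^2 = 16
  -> s = B^a = 16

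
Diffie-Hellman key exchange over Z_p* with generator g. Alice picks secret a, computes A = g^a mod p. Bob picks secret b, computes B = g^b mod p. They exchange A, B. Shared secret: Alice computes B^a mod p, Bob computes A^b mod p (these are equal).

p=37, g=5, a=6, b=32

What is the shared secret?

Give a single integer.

Answer: 10

Derivation:
A = 5^6 mod 37  (bits of 6 = 110)
  bit 0 = 1: r = r^2 * 5 mod 37 = 1^2 * 5 = 1*5 = 5
  bit 1 = 1: r = r^2 * 5 mod 37 = 5^2 * 5 = 25*5 = 14
  bit 2 = 0: r = r^2 mod 37 = 14^2 = 11
  -> A = 11
B = 5^32 mod 37  (bits of 32 = 100000)
  bit 0 = 1: r = r^2 * 5 mod 37 = 1^2 * 5 = 1*5 = 5
  bit 1 = 0: r = r^2 mod 37 = 5^2 = 25
  bit 2 = 0: r = r^2 mod 37 = 25^2 = 33
  bit 3 = 0: r = r^2 mod 37 = 33^2 = 16
  bit 4 = 0: r = r^2 mod 37 = 16^2 = 34
  bit 5 = 0: r = r^2 mod 37 = 34^2 = 9
  -> B = 9
s = B^a = 9^6 mod 37  (bits of 6 = 110)
  bit 0 = 1: r = r^2 * 9 mod 37 = 1^2 * 9 = 1*9 = 9
  bit 1 = 1: r = r^2 * 9 mod 37 = 9^2 * 9 = 7*9 = 26
  bit 2 = 0: r = r^2 mod 37 = 26^2 = 10
  -> s = B^a = 10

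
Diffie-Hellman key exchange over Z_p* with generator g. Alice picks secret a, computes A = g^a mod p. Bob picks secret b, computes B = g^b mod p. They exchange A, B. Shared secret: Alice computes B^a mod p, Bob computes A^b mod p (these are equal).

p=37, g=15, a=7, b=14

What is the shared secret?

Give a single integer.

A = 15^7 mod 37  (bits of 7 = 111)
  bit 0 = 1: r = r^2 * 15 mod 37 = 1^2 * 15 = 1*15 = 15
  bit 1 = 1: r = r^2 * 15 mod 37 = 15^2 * 15 = 3*15 = 8
  bit 2 = 1: r = r^2 * 15 mod 37 = 8^2 * 15 = 27*15 = 35
  -> A = 35
B = 15^14 mod 37  (bits of 14 = 1110)
  bit 0 = 1: r = r^2 * 15 mod 37 = 1^2 * 15 = 1*15 = 15
  bit 1 = 1: r = r^2 * 15 mod 37 = 15^2 * 15 = 3*15 = 8
  bit 2 = 1: r = r^2 * 15 mod 37 = 8^2 * 15 = 27*15 = 35
  bit 3 = 0: r = r^2 mod 37 = 35^2 = 4
  -> B = 4
s = B^a = 4^7 mod 37  (bits of 7 = 111)
  bit 0 = 1: r = r^2 * 4 mod 37 = 1^2 * 4 = 1*4 = 4
  bit 1 = 1: r = r^2 * 4 mod 37 = 4^2 * 4 = 16*4 = 27
  bit 2 = 1: r = r^2 * 4 mod 37 = 27^2 * 4 = 26*4 = 30
  -> s = B^a = 30

Answer: 30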